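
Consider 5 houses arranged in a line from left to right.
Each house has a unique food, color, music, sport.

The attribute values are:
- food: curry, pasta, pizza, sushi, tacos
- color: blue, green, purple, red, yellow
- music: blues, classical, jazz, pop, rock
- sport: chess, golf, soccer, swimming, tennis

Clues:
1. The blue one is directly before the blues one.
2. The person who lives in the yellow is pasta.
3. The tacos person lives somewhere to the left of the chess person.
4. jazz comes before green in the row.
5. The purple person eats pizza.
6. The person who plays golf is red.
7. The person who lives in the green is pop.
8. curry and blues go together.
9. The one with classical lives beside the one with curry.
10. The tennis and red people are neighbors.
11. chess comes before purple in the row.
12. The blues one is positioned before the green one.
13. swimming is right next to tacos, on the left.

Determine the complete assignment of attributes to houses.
Solution:

House | Food | Color | Music | Sport
------------------------------------
  1   | pasta | yellow | jazz | swimming
  2   | tacos | blue | classical | tennis
  3   | curry | red | blues | golf
  4   | sushi | green | pop | chess
  5   | pizza | purple | rock | soccer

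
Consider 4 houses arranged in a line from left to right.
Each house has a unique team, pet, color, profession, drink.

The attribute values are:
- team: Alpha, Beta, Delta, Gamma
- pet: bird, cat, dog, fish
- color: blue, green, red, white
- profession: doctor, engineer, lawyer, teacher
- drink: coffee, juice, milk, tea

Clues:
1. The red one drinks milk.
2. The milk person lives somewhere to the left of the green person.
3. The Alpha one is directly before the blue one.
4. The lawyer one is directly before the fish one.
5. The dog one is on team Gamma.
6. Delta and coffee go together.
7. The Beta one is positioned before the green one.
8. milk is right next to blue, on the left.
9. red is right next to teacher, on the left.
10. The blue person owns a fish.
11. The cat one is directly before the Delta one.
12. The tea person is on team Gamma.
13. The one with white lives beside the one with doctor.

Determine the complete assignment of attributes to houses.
Solution:

House | Team | Pet | Color | Profession | Drink
-----------------------------------------------
  1   | Alpha | cat | red | lawyer | milk
  2   | Delta | fish | blue | teacher | coffee
  3   | Beta | bird | white | engineer | juice
  4   | Gamma | dog | green | doctor | tea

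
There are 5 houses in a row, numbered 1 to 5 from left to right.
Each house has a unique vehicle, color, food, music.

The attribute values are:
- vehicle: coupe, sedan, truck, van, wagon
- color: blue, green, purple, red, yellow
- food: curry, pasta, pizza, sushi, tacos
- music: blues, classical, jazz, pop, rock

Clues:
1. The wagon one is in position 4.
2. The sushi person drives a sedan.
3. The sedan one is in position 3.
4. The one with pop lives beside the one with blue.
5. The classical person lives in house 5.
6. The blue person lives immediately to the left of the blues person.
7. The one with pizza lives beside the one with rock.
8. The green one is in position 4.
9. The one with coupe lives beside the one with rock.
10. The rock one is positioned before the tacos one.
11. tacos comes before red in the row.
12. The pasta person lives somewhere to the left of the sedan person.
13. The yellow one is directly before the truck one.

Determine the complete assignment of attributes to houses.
Solution:

House | Vehicle | Color | Food | Music
--------------------------------------
  1   | coupe | yellow | pizza | pop
  2   | truck | blue | pasta | rock
  3   | sedan | purple | sushi | blues
  4   | wagon | green | tacos | jazz
  5   | van | red | curry | classical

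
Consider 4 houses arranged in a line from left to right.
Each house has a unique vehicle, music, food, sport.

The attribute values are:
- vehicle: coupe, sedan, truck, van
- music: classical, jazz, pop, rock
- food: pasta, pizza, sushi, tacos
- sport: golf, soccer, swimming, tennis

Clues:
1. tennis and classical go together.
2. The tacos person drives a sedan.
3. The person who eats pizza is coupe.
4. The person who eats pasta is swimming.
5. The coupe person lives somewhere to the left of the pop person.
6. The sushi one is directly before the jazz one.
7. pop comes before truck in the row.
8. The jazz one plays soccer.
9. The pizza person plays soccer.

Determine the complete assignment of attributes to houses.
Solution:

House | Vehicle | Music | Food | Sport
--------------------------------------
  1   | van | classical | sushi | tennis
  2   | coupe | jazz | pizza | soccer
  3   | sedan | pop | tacos | golf
  4   | truck | rock | pasta | swimming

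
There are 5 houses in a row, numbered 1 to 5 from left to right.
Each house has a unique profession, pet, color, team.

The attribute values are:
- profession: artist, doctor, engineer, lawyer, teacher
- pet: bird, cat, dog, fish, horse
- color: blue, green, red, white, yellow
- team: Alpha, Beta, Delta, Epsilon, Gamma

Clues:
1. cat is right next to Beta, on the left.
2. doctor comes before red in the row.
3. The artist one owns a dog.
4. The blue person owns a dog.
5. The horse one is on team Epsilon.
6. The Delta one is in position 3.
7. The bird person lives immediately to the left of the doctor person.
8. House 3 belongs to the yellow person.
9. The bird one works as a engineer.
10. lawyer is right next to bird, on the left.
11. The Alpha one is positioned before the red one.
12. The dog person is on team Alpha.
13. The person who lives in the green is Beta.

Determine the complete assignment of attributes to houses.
Solution:

House | Profession | Pet | Color | Team
---------------------------------------
  1   | lawyer | cat | white | Gamma
  2   | engineer | bird | green | Beta
  3   | doctor | fish | yellow | Delta
  4   | artist | dog | blue | Alpha
  5   | teacher | horse | red | Epsilon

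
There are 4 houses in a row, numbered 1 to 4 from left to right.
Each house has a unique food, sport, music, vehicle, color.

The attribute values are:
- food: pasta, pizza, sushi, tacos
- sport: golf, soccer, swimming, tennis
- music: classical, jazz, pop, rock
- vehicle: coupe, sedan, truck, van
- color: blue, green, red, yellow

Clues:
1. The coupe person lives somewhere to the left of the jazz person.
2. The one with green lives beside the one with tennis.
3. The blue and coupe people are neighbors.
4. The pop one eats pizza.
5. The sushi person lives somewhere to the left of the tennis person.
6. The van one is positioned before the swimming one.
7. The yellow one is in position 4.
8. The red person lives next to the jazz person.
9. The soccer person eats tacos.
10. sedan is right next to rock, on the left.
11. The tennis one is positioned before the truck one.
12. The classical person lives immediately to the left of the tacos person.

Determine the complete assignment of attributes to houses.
Solution:

House | Food | Sport | Music | Vehicle | Color
----------------------------------------------
  1   | sushi | golf | classical | sedan | blue
  2   | tacos | soccer | rock | coupe | green
  3   | pizza | tennis | pop | van | red
  4   | pasta | swimming | jazz | truck | yellow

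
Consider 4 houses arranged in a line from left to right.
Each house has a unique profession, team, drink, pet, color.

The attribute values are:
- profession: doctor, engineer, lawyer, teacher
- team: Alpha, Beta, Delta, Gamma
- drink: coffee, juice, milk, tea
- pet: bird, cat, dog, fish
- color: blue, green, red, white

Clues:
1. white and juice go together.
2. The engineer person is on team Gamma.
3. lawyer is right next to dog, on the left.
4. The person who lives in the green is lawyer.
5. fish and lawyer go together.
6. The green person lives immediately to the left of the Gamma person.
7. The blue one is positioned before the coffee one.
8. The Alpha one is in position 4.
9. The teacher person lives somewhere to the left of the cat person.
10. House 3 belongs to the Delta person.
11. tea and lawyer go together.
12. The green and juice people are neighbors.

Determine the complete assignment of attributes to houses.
Solution:

House | Profession | Team | Drink | Pet | Color
-----------------------------------------------
  1   | lawyer | Beta | tea | fish | green
  2   | engineer | Gamma | juice | dog | white
  3   | teacher | Delta | milk | bird | blue
  4   | doctor | Alpha | coffee | cat | red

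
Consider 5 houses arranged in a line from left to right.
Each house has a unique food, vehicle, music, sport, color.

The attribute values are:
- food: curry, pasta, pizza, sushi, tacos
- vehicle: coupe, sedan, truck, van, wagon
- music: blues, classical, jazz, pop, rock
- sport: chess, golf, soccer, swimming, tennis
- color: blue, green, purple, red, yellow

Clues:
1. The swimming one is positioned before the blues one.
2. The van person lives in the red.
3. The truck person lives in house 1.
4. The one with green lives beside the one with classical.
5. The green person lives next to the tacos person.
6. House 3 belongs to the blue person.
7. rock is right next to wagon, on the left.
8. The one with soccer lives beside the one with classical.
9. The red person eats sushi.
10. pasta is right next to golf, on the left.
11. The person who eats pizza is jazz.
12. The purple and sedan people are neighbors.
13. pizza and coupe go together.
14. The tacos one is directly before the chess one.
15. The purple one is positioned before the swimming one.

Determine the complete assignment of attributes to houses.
Solution:

House | Food | Vehicle | Music | Sport | Color
----------------------------------------------
  1   | pasta | truck | rock | soccer | green
  2   | tacos | wagon | classical | golf | purple
  3   | curry | sedan | pop | chess | blue
  4   | pizza | coupe | jazz | swimming | yellow
  5   | sushi | van | blues | tennis | red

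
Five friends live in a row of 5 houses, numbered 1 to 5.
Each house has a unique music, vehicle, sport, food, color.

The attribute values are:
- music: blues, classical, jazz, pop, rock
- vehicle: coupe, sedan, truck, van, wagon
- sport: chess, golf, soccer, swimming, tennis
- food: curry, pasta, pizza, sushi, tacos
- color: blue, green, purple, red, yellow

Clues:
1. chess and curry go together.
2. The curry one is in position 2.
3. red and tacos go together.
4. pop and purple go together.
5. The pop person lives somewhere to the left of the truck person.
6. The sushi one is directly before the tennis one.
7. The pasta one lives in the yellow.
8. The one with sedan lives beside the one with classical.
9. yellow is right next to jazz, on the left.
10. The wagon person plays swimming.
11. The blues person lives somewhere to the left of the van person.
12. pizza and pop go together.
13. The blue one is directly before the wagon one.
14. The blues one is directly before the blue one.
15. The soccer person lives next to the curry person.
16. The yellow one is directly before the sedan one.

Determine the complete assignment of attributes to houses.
Solution:

House | Music | Vehicle | Sport | Food | Color
----------------------------------------------
  1   | blues | coupe | soccer | pasta | yellow
  2   | jazz | sedan | chess | curry | blue
  3   | classical | wagon | swimming | sushi | green
  4   | pop | van | tennis | pizza | purple
  5   | rock | truck | golf | tacos | red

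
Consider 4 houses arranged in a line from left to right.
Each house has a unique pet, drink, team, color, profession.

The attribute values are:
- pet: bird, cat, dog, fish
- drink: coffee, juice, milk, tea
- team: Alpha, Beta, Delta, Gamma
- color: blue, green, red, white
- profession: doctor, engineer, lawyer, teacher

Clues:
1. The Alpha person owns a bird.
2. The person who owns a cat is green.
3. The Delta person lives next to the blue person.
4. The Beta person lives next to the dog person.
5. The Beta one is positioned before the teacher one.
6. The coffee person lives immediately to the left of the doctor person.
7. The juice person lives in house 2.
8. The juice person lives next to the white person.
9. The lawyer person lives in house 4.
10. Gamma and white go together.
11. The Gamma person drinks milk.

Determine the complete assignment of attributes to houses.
Solution:

House | Pet | Drink | Team | Color | Profession
-----------------------------------------------
  1   | cat | coffee | Delta | green | engineer
  2   | fish | juice | Beta | blue | doctor
  3   | dog | milk | Gamma | white | teacher
  4   | bird | tea | Alpha | red | lawyer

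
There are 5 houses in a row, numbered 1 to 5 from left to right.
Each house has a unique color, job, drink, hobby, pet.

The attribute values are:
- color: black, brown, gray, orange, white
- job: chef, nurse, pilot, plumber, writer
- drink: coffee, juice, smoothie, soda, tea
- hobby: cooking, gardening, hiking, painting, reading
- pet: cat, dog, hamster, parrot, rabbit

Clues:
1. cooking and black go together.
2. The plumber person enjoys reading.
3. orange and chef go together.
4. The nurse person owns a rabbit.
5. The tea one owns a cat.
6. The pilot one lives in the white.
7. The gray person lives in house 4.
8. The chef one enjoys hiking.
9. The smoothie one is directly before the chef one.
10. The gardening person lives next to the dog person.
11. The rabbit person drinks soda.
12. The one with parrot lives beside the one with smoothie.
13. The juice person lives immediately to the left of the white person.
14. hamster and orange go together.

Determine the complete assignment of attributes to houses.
Solution:

House | Color | Job | Drink | Hobby | Pet
-----------------------------------------
  1   | brown | writer | juice | gardening | parrot
  2   | white | pilot | smoothie | painting | dog
  3   | orange | chef | coffee | hiking | hamster
  4   | gray | plumber | tea | reading | cat
  5   | black | nurse | soda | cooking | rabbit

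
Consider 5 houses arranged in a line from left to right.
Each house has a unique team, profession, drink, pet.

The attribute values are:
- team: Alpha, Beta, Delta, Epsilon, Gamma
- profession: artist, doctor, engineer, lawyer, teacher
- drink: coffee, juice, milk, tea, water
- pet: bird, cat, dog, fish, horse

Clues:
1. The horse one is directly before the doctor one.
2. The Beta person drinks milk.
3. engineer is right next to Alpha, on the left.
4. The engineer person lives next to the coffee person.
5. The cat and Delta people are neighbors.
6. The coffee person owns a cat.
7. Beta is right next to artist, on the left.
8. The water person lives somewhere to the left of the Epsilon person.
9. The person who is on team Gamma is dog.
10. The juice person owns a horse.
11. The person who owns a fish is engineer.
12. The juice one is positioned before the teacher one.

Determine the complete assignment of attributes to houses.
Solution:

House | Team | Profession | Drink | Pet
---------------------------------------
  1   | Beta | engineer | milk | fish
  2   | Alpha | artist | coffee | cat
  3   | Delta | lawyer | juice | horse
  4   | Gamma | doctor | water | dog
  5   | Epsilon | teacher | tea | bird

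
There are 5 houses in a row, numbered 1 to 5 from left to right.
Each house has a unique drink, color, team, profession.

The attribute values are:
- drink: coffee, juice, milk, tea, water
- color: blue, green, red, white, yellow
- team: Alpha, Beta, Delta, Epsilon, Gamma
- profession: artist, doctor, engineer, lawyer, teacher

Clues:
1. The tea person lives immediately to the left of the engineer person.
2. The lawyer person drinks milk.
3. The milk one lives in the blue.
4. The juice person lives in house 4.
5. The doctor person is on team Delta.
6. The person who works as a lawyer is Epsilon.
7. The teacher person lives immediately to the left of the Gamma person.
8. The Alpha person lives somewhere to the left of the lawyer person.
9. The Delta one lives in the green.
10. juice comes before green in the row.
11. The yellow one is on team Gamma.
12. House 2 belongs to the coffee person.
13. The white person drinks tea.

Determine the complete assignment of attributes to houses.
Solution:

House | Drink | Color | Team | Profession
-----------------------------------------
  1   | tea | white | Alpha | teacher
  2   | coffee | yellow | Gamma | engineer
  3   | milk | blue | Epsilon | lawyer
  4   | juice | red | Beta | artist
  5   | water | green | Delta | doctor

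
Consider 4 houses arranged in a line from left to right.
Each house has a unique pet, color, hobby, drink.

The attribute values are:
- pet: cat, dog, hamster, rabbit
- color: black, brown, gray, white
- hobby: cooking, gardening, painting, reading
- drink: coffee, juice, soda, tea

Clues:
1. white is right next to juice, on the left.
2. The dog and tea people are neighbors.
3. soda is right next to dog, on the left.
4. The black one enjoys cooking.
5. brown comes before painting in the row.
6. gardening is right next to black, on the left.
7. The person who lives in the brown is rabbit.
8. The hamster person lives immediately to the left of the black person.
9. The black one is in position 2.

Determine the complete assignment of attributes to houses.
Solution:

House | Pet | Color | Hobby | Drink
-----------------------------------
  1   | hamster | white | gardening | soda
  2   | dog | black | cooking | juice
  3   | rabbit | brown | reading | tea
  4   | cat | gray | painting | coffee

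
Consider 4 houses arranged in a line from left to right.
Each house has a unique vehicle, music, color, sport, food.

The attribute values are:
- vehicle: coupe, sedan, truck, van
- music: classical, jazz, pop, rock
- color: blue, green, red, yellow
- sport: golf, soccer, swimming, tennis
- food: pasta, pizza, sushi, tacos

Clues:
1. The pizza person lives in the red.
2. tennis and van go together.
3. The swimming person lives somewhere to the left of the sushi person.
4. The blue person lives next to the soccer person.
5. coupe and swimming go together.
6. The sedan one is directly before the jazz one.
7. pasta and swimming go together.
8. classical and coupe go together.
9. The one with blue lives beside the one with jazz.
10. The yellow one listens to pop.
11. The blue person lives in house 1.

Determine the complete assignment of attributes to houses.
Solution:

House | Vehicle | Music | Color | Sport | Food
----------------------------------------------
  1   | sedan | rock | blue | golf | tacos
  2   | truck | jazz | red | soccer | pizza
  3   | coupe | classical | green | swimming | pasta
  4   | van | pop | yellow | tennis | sushi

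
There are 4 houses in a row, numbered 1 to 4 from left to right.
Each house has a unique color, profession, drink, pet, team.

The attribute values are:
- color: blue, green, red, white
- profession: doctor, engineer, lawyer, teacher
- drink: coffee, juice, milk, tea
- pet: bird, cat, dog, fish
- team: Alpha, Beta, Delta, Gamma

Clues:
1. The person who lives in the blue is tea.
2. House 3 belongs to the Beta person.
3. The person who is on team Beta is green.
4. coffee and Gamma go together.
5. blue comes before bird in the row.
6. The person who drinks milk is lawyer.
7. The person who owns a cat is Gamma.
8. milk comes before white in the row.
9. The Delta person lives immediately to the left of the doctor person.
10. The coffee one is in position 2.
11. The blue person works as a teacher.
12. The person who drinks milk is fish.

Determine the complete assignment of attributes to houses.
Solution:

House | Color | Profession | Drink | Pet | Team
-----------------------------------------------
  1   | blue | teacher | tea | dog | Delta
  2   | red | doctor | coffee | cat | Gamma
  3   | green | lawyer | milk | fish | Beta
  4   | white | engineer | juice | bird | Alpha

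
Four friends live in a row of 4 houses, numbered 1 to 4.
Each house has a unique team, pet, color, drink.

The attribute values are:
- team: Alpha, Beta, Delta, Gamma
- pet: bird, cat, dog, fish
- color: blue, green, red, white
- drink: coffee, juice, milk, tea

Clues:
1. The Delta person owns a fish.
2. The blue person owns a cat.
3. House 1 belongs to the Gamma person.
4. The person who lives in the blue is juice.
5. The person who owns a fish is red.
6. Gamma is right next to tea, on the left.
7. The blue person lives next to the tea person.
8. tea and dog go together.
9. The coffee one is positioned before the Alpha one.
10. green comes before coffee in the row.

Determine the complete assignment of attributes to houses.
Solution:

House | Team | Pet | Color | Drink
----------------------------------
  1   | Gamma | cat | blue | juice
  2   | Beta | dog | green | tea
  3   | Delta | fish | red | coffee
  4   | Alpha | bird | white | milk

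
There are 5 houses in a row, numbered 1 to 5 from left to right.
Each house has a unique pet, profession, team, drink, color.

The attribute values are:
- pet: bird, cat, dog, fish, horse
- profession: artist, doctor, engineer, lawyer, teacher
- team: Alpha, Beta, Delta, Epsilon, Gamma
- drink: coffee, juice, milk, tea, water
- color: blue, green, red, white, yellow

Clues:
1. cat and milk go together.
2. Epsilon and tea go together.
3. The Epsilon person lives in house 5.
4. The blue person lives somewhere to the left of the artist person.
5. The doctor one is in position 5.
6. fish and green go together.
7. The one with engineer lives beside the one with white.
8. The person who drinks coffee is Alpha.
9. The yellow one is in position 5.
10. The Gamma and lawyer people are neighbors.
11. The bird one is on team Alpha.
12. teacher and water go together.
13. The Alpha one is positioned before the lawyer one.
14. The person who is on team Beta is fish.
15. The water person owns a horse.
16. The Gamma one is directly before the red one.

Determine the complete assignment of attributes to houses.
Solution:

House | Pet | Profession | Team | Drink | Color
-----------------------------------------------
  1   | bird | engineer | Alpha | coffee | blue
  2   | horse | teacher | Gamma | water | white
  3   | cat | lawyer | Delta | milk | red
  4   | fish | artist | Beta | juice | green
  5   | dog | doctor | Epsilon | tea | yellow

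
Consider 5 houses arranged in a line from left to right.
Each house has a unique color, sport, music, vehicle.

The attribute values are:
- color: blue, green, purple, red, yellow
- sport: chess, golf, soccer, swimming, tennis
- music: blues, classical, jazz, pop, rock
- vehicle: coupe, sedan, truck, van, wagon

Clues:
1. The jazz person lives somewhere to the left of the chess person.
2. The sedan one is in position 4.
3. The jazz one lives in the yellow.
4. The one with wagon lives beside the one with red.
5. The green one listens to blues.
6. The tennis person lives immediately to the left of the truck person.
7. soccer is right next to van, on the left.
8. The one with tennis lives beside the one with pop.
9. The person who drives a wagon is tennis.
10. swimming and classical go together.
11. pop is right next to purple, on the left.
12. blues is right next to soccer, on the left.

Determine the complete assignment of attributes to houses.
Solution:

House | Color | Sport | Music | Vehicle
---------------------------------------
  1   | green | tennis | blues | wagon
  2   | red | soccer | pop | truck
  3   | purple | swimming | classical | van
  4   | yellow | golf | jazz | sedan
  5   | blue | chess | rock | coupe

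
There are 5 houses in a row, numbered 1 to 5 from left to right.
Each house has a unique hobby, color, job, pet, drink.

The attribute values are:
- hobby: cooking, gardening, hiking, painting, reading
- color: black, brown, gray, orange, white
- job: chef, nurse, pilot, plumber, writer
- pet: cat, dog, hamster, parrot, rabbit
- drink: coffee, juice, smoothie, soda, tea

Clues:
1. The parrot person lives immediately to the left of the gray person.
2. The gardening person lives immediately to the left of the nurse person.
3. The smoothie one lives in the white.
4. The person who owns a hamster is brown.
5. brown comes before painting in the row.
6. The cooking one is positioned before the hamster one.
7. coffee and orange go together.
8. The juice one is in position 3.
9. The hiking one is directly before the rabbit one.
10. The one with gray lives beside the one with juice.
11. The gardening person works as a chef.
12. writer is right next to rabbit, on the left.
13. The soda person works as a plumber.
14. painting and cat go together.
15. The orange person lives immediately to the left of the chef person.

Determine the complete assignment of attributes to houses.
Solution:

House | Hobby | Color | Job | Pet | Drink
-----------------------------------------
  1   | hiking | orange | writer | parrot | coffee
  2   | gardening | gray | chef | rabbit | tea
  3   | cooking | black | nurse | dog | juice
  4   | reading | brown | plumber | hamster | soda
  5   | painting | white | pilot | cat | smoothie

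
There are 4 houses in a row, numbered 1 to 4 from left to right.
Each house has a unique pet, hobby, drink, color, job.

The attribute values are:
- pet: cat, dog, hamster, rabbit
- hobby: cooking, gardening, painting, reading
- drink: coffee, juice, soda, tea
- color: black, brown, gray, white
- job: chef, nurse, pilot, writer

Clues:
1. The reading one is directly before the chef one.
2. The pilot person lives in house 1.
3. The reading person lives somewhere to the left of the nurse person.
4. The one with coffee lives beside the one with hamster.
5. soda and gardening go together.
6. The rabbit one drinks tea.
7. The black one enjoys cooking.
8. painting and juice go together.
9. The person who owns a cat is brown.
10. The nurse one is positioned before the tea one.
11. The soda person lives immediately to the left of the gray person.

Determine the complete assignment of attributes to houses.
Solution:

House | Pet | Hobby | Drink | Color | Job
-----------------------------------------
  1   | cat | reading | coffee | brown | pilot
  2   | hamster | gardening | soda | white | chef
  3   | dog | painting | juice | gray | nurse
  4   | rabbit | cooking | tea | black | writer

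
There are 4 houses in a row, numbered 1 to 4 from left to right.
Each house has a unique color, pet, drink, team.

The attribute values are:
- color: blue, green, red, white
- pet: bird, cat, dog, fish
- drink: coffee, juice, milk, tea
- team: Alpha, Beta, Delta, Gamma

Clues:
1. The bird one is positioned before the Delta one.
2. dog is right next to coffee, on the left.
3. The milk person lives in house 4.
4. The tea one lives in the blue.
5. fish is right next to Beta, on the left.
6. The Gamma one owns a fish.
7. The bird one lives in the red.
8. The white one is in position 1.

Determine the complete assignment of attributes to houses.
Solution:

House | Color | Pet | Drink | Team
----------------------------------
  1   | white | fish | juice | Gamma
  2   | blue | dog | tea | Beta
  3   | red | bird | coffee | Alpha
  4   | green | cat | milk | Delta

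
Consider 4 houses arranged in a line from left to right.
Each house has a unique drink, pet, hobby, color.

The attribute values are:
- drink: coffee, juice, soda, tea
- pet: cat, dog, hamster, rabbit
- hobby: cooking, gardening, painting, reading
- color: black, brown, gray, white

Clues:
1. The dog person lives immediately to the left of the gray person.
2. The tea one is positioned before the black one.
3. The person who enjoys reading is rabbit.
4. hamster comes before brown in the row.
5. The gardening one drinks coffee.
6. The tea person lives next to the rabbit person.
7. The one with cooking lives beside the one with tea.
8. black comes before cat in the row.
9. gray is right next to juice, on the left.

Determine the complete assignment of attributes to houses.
Solution:

House | Drink | Pet | Hobby | Color
-----------------------------------
  1   | soda | dog | cooking | white
  2   | tea | hamster | painting | gray
  3   | juice | rabbit | reading | black
  4   | coffee | cat | gardening | brown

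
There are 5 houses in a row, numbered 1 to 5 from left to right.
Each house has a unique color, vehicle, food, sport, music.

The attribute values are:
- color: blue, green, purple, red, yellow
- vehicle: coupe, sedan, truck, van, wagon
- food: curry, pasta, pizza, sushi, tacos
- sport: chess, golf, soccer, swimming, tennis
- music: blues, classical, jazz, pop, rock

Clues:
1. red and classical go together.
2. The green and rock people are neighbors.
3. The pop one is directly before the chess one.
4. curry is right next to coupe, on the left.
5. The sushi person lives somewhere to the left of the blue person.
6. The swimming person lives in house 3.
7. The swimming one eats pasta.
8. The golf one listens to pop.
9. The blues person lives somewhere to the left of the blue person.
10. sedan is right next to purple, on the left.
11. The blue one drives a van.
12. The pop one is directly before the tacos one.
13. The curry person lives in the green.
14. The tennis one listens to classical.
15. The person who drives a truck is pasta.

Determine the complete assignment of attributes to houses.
Solution:

House | Color | Vehicle | Food | Sport | Music
----------------------------------------------
  1   | green | sedan | curry | golf | pop
  2   | purple | coupe | tacos | chess | rock
  3   | yellow | truck | pasta | swimming | blues
  4   | red | wagon | sushi | tennis | classical
  5   | blue | van | pizza | soccer | jazz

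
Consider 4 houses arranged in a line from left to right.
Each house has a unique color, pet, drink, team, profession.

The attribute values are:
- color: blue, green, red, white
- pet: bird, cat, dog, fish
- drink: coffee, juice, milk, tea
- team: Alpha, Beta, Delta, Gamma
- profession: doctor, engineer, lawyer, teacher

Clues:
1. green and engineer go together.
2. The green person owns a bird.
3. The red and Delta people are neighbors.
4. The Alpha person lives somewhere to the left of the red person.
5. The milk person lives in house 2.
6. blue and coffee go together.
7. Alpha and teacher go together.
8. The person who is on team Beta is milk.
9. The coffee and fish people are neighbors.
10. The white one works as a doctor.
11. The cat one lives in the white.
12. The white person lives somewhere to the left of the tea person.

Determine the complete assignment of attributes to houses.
Solution:

House | Color | Pet | Drink | Team | Profession
-----------------------------------------------
  1   | blue | dog | coffee | Alpha | teacher
  2   | red | fish | milk | Beta | lawyer
  3   | white | cat | juice | Delta | doctor
  4   | green | bird | tea | Gamma | engineer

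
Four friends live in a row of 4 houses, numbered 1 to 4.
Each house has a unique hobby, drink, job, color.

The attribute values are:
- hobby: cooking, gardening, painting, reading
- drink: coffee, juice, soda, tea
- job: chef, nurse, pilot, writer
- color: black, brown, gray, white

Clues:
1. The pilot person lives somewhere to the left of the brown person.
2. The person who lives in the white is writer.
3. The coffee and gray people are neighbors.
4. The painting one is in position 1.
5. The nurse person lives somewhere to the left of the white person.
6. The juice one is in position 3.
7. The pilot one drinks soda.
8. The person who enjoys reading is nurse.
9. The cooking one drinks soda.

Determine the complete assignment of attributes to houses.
Solution:

House | Hobby | Drink | Job | Color
-----------------------------------
  1   | painting | coffee | chef | black
  2   | cooking | soda | pilot | gray
  3   | reading | juice | nurse | brown
  4   | gardening | tea | writer | white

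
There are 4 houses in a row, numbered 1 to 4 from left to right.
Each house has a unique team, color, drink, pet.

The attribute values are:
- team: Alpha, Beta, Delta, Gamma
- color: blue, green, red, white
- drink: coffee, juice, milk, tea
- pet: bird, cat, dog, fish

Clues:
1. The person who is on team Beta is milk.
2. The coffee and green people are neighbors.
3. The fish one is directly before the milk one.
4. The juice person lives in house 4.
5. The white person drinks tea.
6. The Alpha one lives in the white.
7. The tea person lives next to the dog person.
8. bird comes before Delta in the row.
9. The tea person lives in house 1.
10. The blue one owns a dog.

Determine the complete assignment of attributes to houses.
Solution:

House | Team | Color | Drink | Pet
----------------------------------
  1   | Alpha | white | tea | fish
  2   | Beta | blue | milk | dog
  3   | Gamma | red | coffee | bird
  4   | Delta | green | juice | cat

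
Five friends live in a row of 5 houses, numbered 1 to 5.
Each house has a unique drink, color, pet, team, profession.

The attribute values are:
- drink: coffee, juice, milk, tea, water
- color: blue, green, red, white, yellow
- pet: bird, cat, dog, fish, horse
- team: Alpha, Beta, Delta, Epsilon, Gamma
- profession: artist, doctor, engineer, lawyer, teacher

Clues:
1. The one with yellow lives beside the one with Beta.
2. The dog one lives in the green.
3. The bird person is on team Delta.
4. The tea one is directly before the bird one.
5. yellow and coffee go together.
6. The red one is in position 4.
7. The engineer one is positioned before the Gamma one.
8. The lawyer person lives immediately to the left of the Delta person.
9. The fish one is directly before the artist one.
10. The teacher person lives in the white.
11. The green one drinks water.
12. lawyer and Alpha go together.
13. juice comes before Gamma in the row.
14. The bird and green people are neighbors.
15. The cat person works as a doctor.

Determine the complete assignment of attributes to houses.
Solution:

House | Drink | Color | Pet | Team | Profession
-----------------------------------------------
  1   | tea | blue | fish | Alpha | lawyer
  2   | coffee | yellow | bird | Delta | artist
  3   | water | green | dog | Beta | engineer
  4   | juice | red | cat | Epsilon | doctor
  5   | milk | white | horse | Gamma | teacher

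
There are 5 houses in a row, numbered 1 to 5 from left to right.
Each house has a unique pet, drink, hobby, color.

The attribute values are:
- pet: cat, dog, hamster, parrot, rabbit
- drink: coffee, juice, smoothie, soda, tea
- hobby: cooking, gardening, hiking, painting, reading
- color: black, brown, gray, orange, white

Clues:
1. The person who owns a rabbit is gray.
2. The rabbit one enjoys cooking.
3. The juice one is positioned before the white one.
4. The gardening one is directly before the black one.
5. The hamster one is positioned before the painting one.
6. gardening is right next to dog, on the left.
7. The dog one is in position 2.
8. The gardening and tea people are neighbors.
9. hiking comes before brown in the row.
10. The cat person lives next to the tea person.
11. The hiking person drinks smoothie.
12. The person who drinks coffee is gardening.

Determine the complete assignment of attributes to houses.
Solution:

House | Pet | Drink | Hobby | Color
-----------------------------------
  1   | cat | coffee | gardening | orange
  2   | dog | tea | reading | black
  3   | rabbit | juice | cooking | gray
  4   | hamster | smoothie | hiking | white
  5   | parrot | soda | painting | brown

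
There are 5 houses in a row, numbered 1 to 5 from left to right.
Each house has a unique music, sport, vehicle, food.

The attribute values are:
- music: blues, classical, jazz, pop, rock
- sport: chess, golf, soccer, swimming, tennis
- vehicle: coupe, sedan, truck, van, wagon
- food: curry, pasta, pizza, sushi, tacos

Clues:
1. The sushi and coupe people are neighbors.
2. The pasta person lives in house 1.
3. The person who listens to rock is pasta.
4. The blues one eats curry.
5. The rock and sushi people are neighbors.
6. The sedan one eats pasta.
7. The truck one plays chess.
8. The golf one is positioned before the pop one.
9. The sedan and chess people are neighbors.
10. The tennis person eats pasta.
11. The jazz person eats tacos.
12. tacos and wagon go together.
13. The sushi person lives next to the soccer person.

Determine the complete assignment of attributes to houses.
Solution:

House | Music | Sport | Vehicle | Food
--------------------------------------
  1   | rock | tennis | sedan | pasta
  2   | classical | chess | truck | sushi
  3   | blues | soccer | coupe | curry
  4   | jazz | golf | wagon | tacos
  5   | pop | swimming | van | pizza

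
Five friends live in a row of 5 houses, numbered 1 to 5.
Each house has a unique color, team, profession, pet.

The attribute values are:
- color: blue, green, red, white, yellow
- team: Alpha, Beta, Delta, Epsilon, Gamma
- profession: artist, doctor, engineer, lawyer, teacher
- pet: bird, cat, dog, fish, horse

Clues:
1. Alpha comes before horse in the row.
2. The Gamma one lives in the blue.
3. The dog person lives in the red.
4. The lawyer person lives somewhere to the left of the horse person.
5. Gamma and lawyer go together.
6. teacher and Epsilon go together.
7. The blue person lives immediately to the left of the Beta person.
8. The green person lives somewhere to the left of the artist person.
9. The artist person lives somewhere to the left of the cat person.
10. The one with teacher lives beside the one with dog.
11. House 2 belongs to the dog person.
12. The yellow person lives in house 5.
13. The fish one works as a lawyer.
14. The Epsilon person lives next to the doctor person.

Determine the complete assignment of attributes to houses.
Solution:

House | Color | Team | Profession | Pet
---------------------------------------
  1   | green | Epsilon | teacher | bird
  2   | red | Alpha | doctor | dog
  3   | blue | Gamma | lawyer | fish
  4   | white | Beta | artist | horse
  5   | yellow | Delta | engineer | cat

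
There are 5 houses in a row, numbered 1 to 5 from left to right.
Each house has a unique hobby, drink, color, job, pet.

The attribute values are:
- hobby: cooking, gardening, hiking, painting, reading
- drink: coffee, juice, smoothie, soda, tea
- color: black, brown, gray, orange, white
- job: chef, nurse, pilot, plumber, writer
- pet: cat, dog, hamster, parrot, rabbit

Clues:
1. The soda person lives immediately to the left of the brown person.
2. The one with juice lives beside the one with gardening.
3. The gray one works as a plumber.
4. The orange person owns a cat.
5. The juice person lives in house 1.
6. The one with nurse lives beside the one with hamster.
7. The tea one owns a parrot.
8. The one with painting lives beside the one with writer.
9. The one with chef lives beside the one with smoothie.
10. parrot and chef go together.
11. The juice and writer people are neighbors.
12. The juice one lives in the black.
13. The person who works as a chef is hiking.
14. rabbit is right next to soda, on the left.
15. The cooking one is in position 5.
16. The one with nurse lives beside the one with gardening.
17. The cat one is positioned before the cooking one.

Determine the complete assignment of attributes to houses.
Solution:

House | Hobby | Drink | Color | Job | Pet
-----------------------------------------
  1   | painting | juice | black | nurse | rabbit
  2   | gardening | soda | white | writer | hamster
  3   | hiking | tea | brown | chef | parrot
  4   | reading | smoothie | orange | pilot | cat
  5   | cooking | coffee | gray | plumber | dog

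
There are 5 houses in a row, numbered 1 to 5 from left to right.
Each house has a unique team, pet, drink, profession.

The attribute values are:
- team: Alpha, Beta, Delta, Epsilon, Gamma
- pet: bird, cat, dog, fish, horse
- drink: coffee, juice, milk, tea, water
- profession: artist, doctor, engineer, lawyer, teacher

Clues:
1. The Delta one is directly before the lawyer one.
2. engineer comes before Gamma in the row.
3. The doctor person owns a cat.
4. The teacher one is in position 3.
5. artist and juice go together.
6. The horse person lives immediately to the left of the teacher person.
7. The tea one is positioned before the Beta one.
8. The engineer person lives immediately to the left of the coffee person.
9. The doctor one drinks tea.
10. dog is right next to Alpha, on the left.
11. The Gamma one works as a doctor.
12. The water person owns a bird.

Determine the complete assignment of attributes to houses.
Solution:

House | Team | Pet | Drink | Profession
---------------------------------------
  1   | Delta | dog | milk | engineer
  2   | Alpha | horse | coffee | lawyer
  3   | Epsilon | bird | water | teacher
  4   | Gamma | cat | tea | doctor
  5   | Beta | fish | juice | artist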